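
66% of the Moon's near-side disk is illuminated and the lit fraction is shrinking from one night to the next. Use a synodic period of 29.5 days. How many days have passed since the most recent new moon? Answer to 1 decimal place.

cos θ = 1 − 2f = -0.320, giving a principal value of 108.7°.
Waning ⇒ past full, so θ = 360° − 108.7° = 251.3°.
Age = 29.5 × 251.3°/360° ≈ 20.60 days.

20.6 days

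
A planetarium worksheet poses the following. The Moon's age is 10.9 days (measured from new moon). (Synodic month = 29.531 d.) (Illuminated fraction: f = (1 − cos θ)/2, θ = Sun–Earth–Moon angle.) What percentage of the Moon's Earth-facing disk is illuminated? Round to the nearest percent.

84%

Phase angle: θ = 360°·(10.9 d)/(29.531 d) = 132.9°.
With cos θ = (-0.680), the lit fraction is (1 − (-0.680))/2 ≈ 0.840, so 84%.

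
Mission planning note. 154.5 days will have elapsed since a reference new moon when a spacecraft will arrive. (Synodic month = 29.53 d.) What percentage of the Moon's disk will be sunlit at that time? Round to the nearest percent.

44%

Reduce mod P: 154.5 − 5×29.53 = 6.85 d into the current lunation.
Elongation θ = 360° × 6.85/29.53 ≈ 83.5°.
cos 83.5° = 0.113, so f = (1 − 0.113)/2 = 0.443, so 44%.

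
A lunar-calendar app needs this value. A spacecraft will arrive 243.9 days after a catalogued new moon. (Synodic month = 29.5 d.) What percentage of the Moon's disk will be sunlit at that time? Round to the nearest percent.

56%

Reduce mod P: 243.9 − 8×29.5 = 7.90 d into the current lunation.
Elongation θ = 360° × 7.90/29.5 ≈ 96.4°.
With cos θ = (-0.112), the lit fraction is (1 − (-0.112))/2 ≈ 0.556, so 56%.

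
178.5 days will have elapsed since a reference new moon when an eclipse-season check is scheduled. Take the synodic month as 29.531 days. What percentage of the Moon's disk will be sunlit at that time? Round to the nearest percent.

2%

178.5/29.531 = 6.044 lunations, so 6 complete cycles and 1.31 d into the next.
The Moon has covered 1.31/29.531 of its cycle, so θ ≈ 360° × 1.31/29.531 = 16.0°.
Illuminated fraction = (1 − cos 16.0°)/2 = (1 − 0.961)/2 ≈ 0.019, so 2%.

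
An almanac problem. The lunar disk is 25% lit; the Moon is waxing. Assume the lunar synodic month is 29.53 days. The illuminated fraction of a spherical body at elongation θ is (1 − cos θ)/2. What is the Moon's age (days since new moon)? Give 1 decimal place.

4.9 days

Invert f = (1 − cos θ)/2 to get cos θ = 1 − 2(0.25) = 0.500, hence θ₀ = arccos 0.500 = 60.0°.
Before full moon the principal value applies: θ = 60.0°.
At 360°/29.53 d per day, 60.0° corresponds to 4.92 days.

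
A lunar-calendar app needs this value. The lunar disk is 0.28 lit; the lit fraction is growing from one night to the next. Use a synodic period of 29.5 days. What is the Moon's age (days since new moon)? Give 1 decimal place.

5.2 days

Invert f = (1 − cos θ)/2 to get cos θ = 1 − 2(0.28) = 0.440, hence θ₀ = arccos 0.440 = 63.9°.
Waxing ⇒ before full, so θ = 63.9°.
At 360°/29.5 d per day, 63.9° corresponds to 5.24 days.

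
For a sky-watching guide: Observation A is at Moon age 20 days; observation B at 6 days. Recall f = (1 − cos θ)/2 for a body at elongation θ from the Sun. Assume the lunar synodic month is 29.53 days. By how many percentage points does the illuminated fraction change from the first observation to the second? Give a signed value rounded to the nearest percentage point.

First observation: θ = 360°·20/29.53 = 243.8°, so f = 0.721.
Second observation: θ = 73.1°, f = 0.355.
Δf = 0.355 − 0.721 = -0.366, i.e. -37 pp.

-37 pp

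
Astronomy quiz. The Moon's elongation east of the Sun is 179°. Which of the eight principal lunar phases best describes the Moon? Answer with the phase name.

The full moon sector spans roughly 158°–202°; 179° falls inside it.

full moon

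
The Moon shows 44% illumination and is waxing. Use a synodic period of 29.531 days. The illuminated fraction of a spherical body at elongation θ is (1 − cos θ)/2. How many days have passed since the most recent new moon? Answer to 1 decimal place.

6.8 days

cos θ = 1 − 2f = 0.120, giving a principal value of 83.1°.
Before full moon the principal value applies: θ = 83.1°.
Age = 29.531 × 83.1°/360° ≈ 6.82 days.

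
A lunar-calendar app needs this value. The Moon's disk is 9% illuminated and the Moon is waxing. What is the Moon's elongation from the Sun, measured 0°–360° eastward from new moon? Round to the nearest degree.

35°

Invert f = (1 − cos θ)/2 to get cos θ = 1 − 2(0.09) = 0.820, hence θ₀ = arccos 0.820 = 34.9°.
Before full moon the principal value applies: θ = 34.9°.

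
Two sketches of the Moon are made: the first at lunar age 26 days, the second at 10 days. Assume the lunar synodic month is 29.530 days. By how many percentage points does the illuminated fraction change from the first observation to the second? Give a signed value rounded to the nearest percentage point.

+63 percentage points

θ₁ = 360° × 26/29.530 = 317.0°, f₁ = (1 − cos θ₁)/2 = 0.135.
θ₂ = 360° × 10/29.530 = 121.9°, f₂ = (1 − cos θ₂)/2 = 0.764.
Change = f₂ − f₁ = +0.630 → +63 percentage points.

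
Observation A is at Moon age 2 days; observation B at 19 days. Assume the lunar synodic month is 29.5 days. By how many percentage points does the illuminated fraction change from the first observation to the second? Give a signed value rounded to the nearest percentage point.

+76 pp

First observation: θ = 360°·2/29.5 = 24.4°, so f = 0.045.
Second observation: θ = 231.9°, f = 0.809.
Δf = 0.809 − 0.045 = +0.764, i.e. +76 pp.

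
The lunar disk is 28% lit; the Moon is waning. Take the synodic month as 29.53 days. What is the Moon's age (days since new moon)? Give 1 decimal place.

Invert f = (1 − cos θ)/2 to get cos θ = 1 − 2(0.28) = 0.440, hence θ₀ = arccos 0.440 = 63.9°.
Since the Moon is past full (waning), take the reflex angle: θ = 360° − 63.9° = 296.1°.
That fraction of the synodic month is 296.1/360 × 29.53 d ≈ 24.29 d.

24.3 days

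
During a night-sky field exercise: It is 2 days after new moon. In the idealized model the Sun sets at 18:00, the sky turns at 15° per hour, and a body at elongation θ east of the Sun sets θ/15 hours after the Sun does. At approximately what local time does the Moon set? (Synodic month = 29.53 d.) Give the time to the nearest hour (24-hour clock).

20:00

Elongation θ = 360° × 2/29.53 ≈ 24.4°.
The Moon trails the Sun by θ/15 = 24.4/15 ≈ 1.63 hours.
18:00 + 1.63 h ≈ 19:38 → 20:00 to the nearest hour.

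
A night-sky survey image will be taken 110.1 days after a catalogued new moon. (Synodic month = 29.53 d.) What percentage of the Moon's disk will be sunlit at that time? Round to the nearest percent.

110.1 d spans 3 complete synodic months (3 × 29.53 = 88.59 d) plus 21.51 d.
Elongation θ = 360° × 21.51/29.53 ≈ 262.2°.
cos 262.2° = (-0.135), so f = (1 − (-0.135))/2 = 0.568, so 57%.

57%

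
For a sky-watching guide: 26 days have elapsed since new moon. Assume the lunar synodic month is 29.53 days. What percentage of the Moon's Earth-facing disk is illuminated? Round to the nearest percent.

13%

Elongation θ = 360° × 26/29.53 ≈ 317.0°.
With cos θ = 0.731, the lit fraction is (1 − 0.731)/2 ≈ 0.135, so 13%.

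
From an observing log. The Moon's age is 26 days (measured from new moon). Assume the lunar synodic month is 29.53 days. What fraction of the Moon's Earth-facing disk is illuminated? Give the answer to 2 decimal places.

The Moon has covered 26/29.53 of its cycle, so θ ≈ 360° × 26/29.53 = 317.0°.
With cos θ = 0.731, the lit fraction is (1 − 0.731)/2 ≈ 0.135.

0.13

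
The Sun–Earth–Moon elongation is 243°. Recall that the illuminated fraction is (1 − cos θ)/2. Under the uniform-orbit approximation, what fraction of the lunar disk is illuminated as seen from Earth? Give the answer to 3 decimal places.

f = (1 − cos 243°)/2 = (1 − (-0.454))/2 ≈ 0.727.

0.727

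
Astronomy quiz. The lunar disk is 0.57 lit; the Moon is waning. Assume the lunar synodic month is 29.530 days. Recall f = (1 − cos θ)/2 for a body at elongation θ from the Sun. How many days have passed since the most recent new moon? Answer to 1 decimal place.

21.5 days

From f = (1 − cos θ)/2: cos θ = 1 − 2×0.57 = -0.140; arccos → 98.0°.
Waning ⇒ past full, so θ = 360° − 98.0° = 262.0°.
That fraction of the synodic month is 262.0/360 × 29.530 d ≈ 21.49 d.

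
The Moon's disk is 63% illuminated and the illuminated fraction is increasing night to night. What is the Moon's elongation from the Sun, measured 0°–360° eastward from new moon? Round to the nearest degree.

105°

cos θ = 1 − 2f = -0.260, giving a principal value of 105.1°.
The Moon is waxing (0°–180°), so θ = 105.1° directly.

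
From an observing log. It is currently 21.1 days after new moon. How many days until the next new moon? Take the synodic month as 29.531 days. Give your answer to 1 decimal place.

8.4 days

The next new moon completes the synodic month: 29.531 − 21.1 = 8.431 days.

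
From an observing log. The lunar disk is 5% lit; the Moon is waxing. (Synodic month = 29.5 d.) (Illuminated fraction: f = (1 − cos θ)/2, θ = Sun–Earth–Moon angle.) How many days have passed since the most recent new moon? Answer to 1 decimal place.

2.1 days

From f = (1 − cos θ)/2: cos θ = 1 − 2×0.05 = 0.900; arccos → 25.8°.
Waxing ⇒ before full, so θ = 25.8°.
At 360°/29.5 d per day, 25.8° corresponds to 2.12 days.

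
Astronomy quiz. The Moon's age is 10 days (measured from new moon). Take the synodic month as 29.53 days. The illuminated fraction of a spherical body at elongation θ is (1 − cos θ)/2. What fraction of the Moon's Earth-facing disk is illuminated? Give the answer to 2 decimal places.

Elongation θ = 360° × 10/29.53 ≈ 121.9°.
cos 121.9° = (-0.529), so f = (1 − (-0.529))/2 = 0.764.

0.76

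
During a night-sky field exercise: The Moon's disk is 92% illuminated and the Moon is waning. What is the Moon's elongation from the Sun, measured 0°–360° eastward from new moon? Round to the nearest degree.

213°

cos θ = 1 − 2f = -0.840, giving a principal value of 147.1°.
Waning ⇒ past full, so θ = 360° − 147.1° = 212.9°.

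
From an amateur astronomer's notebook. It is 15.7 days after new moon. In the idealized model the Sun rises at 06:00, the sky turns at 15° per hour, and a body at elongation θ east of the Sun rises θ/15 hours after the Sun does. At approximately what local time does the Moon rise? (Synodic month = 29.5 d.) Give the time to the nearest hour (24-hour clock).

19:00

Phase angle: θ = 360°·(15.7 d)/(29.5 d) = 191.6°.
The Moon trails the Sun by θ/15 = 191.6/15 ≈ 12.77 hours.
06:00 + 12.77 h ≈ 18:46 → 19:00 to the nearest hour.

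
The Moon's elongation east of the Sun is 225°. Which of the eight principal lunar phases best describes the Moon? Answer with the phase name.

The waning gibbous sector spans roughly 202°–248°; 225° falls inside it.

waning gibbous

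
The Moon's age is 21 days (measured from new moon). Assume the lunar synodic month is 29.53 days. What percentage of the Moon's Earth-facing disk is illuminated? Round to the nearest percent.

Elongation θ = 360° × 21/29.53 ≈ 256.0°.
Illuminated fraction = (1 − cos 256.0°)/2 = (1 − (-0.242))/2 ≈ 0.621, so 62%.

62%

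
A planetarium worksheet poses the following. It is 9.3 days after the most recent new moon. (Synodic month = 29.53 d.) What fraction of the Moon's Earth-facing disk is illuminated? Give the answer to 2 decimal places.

The Moon has covered 9.3/29.53 of its cycle, so θ ≈ 360° × 9.3/29.53 = 113.4°.
Illuminated fraction = (1 − cos 113.4°)/2 = (1 − (-0.397))/2 ≈ 0.698.

0.70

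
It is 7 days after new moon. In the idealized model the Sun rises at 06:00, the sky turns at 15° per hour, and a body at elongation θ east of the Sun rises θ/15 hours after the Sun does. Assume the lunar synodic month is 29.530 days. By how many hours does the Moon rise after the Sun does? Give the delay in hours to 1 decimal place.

5.7 h

Phase angle: θ = 360°·(7 d)/(29.530 d) = 85.3°.
At 15° of sky rotation per hour, 85.3° corresponds to a 5.69 h lag.
So the Moon rises 5.69 h after the Sun.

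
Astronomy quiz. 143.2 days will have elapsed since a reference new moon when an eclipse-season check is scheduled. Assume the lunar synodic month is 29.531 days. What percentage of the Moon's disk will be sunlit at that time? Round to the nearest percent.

143.2 d spans 4 complete synodic months (4 × 29.531 = 118.12 d) plus 25.08 d.
The Moon has covered 25.08/29.531 of its cycle, so θ ≈ 360° × 25.08/29.531 = 305.7°.
With cos θ = 0.583, the lit fraction is (1 − 0.583)/2 ≈ 0.208, so 21%.

21%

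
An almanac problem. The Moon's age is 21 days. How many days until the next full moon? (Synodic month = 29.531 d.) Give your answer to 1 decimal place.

23.3 days

Full moon occurs at elongation 180°, i.e. at age 29.531 × 180/360 = 14.765 d.
Already past this cycle's full moon; the next is at 14.765 + 29.531 = 44.296 d, so 44.296 − 21 = 23.296 days.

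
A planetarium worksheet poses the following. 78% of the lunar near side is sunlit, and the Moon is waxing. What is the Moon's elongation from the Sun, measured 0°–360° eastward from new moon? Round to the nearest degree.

cos θ = 1 − 2f = -0.560, giving a principal value of 124.1°.
Before full moon the principal value applies: θ = 124.1°.

124°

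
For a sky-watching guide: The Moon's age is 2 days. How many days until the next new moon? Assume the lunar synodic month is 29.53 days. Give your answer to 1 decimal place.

27.5 days

The next new moon completes the synodic month: 29.53 − 2 = 27.530 days.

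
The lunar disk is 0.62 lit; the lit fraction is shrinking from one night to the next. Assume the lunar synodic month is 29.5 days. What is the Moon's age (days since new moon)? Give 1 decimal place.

Invert f = (1 − cos θ)/2 to get cos θ = 1 − 2(0.62) = -0.240, hence θ₀ = arccos -0.240 = 103.9°.
Since the Moon is past full (waning), take the reflex angle: θ = 360° − 103.9° = 256.1°.
At 360°/29.5 d per day, 256.1° corresponds to 20.99 days.

21.0 days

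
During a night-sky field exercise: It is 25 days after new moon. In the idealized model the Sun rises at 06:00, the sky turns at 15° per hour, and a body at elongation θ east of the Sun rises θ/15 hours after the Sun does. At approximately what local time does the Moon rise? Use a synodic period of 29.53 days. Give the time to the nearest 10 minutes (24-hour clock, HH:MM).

02:20

The Moon has covered 25/29.53 of its cycle, so θ ≈ 360° × 25/29.53 = 304.8°.
At 15° of sky rotation per hour, 304.8° corresponds to a 20.32 h lag.
06:00 + 20.318 h ≈ 02:19 → 02:20 to the nearest ten minutes.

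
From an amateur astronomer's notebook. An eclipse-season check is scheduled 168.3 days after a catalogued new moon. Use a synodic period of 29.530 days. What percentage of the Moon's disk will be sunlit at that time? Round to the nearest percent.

168.3 d spans 5 complete synodic months (5 × 29.530 = 147.65 d) plus 20.65 d.
The Moon has covered 20.65/29.530 of its cycle, so θ ≈ 360° × 20.65/29.530 = 251.7°.
cos 251.7° = (-0.313), so f = (1 − (-0.313))/2 = 0.657, so 66%.

66%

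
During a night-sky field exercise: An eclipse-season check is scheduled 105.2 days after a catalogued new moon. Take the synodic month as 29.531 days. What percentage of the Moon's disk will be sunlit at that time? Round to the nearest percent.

105.2 d spans 3 complete synodic months (3 × 29.531 = 88.59 d) plus 16.61 d.
Phase angle: θ = 360°·(16.61 d)/(29.531 d) = 202.4°.
Illuminated fraction = (1 − cos 202.4°)/2 = (1 − (-0.924))/2 ≈ 0.962, so 96%.

96%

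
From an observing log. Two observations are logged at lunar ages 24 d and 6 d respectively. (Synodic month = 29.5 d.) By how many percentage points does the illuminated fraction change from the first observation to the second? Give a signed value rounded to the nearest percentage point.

First observation: θ = 360°·24/29.5 = 292.9°, so f = 0.306.
Second observation: θ = 73.2°, f = 0.356.
Δf = 0.356 − 0.306 = +0.050, i.e. +5 pp.

+5 pp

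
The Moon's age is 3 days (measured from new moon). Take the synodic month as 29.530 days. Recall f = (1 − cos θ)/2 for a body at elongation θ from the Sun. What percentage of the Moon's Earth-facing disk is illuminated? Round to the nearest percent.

10%

Elongation θ = 360° × 3/29.530 ≈ 36.6°.
cos 36.6° = 0.803, so f = (1 − 0.803)/2 = 0.098, so 10%.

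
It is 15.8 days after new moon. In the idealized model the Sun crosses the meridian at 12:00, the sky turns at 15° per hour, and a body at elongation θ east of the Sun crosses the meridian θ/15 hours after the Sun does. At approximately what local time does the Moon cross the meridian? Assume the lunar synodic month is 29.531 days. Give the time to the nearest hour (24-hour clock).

01:00

Phase angle: θ = 360°·(15.8 d)/(29.531 d) = 192.6°.
The Moon trails the Sun by θ/15 = 192.6/15 ≈ 12.84 hours.
12:00 + 12.84 h ≈ 00:50 → 01:00 to the nearest hour.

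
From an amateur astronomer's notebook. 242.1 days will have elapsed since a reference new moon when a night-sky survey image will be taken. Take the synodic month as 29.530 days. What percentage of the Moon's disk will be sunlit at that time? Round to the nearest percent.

34%

242.1/29.530 = 8.198 lunations, so 8 complete cycles and 5.86 d into the next.
Phase angle: θ = 360°·(5.86 d)/(29.530 d) = 71.4°.
cos 71.4° = 0.318, so f = (1 − 0.318)/2 = 0.341, so 34%.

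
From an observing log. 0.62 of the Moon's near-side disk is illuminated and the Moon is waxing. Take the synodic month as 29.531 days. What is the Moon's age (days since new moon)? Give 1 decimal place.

8.5 days

cos θ = 1 − 2f = -0.240, giving a principal value of 103.9°.
Before full moon the principal value applies: θ = 103.9°.
That fraction of the synodic month is 103.9/360 × 29.531 d ≈ 8.52 d.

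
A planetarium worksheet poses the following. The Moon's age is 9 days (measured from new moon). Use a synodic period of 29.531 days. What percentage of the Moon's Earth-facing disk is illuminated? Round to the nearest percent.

67%

The Moon has covered 9/29.531 of its cycle, so θ ≈ 360° × 9/29.531 = 109.7°.
cos 109.7° = (-0.337), so f = (1 − (-0.337))/2 = 0.669, so 67%.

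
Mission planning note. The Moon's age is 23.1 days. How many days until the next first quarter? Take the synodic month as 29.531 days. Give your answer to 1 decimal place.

First quarter is 0.25 of the way through the cycle: age 0.25 × 29.531 = 7.383 d.
This lunation's first quarter (7.383 d) has passed, so add one period: 36.914 − 23.1 = 13.814 days.

13.8 days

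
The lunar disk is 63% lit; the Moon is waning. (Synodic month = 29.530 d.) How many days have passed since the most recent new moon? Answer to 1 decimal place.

20.9 days

Invert f = (1 − cos θ)/2 to get cos θ = 1 − 2(0.63) = -0.260, hence θ₀ = arccos -0.260 = 105.1°.
A waning Moon lies in 180°–360°, so θ = 360° − 105.1° = 254.9°.
At 360°/29.530 d per day, 254.9° corresponds to 20.91 days.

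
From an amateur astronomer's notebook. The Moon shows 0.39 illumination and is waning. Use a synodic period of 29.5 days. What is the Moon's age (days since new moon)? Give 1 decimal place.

23.2 days

Invert f = (1 − cos θ)/2 to get cos θ = 1 − 2(0.39) = 0.220, hence θ₀ = arccos 0.220 = 77.3°.
A waning Moon lies in 180°–360°, so θ = 360° − 77.3° = 282.7°.
That fraction of the synodic month is 282.7/360 × 29.5 d ≈ 23.17 d.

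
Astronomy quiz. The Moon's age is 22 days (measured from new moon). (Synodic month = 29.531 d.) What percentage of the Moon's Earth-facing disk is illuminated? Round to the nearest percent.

The Moon has covered 22/29.531 of its cycle, so θ ≈ 360° × 22/29.531 = 268.2°.
cos 268.2° = (-0.032), so f = (1 − (-0.032))/2 = 0.516, so 52%.

52%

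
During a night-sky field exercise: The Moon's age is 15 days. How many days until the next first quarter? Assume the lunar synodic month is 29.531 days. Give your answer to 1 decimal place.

21.9 days

First quarter is 0.25 of the way through the cycle: age 0.25 × 29.531 = 7.383 d.
Already past this cycle's first quarter; the next is at 7.383 + 29.531 = 36.914 d, so 36.914 − 15 = 21.914 days.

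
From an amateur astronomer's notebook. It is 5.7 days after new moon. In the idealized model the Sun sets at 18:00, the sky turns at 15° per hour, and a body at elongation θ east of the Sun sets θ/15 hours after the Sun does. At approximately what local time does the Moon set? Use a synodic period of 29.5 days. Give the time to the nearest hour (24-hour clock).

23:00

The Moon has covered 5.7/29.5 of its cycle, so θ ≈ 360° × 5.7/29.5 = 69.6°.
Delay after the Sun = 69.6° / (15°/h) ≈ 4.64 h.
18:00 + 4.64 h ≈ 22:38 → 23:00 to the nearest hour.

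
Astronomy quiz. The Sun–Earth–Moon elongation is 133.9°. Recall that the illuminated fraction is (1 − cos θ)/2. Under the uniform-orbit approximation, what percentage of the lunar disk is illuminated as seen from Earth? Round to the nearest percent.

85%

cos 133.9° = (-0.693), so f = (1 − (-0.693))/2 = 0.847, i.e. 85%.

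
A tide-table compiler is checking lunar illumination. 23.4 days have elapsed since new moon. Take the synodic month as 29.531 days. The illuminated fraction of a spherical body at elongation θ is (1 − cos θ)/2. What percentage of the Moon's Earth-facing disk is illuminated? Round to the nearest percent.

Elongation θ = 360° × 23.4/29.531 ≈ 285.3°.
Illuminated fraction = (1 − cos 285.3°)/2 = (1 − 0.263)/2 ≈ 0.368, so 37%.

37%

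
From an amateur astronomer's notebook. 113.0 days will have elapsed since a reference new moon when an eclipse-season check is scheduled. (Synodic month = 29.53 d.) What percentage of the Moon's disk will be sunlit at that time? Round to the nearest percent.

27%

113.0/29.53 = 3.827 lunations, so 3 complete cycles and 24.41 d into the next.
Elongation θ = 360° × 24.41/29.53 ≈ 297.6°.
Illuminated fraction = (1 − cos 297.6°)/2 = (1 − 0.463)/2 ≈ 0.268, so 27%.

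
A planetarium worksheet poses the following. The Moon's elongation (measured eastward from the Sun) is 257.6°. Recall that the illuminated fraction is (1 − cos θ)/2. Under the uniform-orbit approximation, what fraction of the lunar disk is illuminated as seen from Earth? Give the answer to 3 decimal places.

0.607

cos 257.6° = (-0.215), so f = (1 − (-0.215))/2 = 0.607.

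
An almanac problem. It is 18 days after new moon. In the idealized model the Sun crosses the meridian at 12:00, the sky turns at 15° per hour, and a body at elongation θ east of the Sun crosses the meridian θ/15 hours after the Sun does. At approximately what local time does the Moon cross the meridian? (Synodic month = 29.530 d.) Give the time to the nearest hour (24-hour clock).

03:00

Phase angle: θ = 360°·(18 d)/(29.530 d) = 219.4°.
The Moon trails the Sun by θ/15 = 219.4/15 ≈ 14.63 hours.
12:00 + 14.63 h ≈ 02:38 → 03:00 to the nearest hour.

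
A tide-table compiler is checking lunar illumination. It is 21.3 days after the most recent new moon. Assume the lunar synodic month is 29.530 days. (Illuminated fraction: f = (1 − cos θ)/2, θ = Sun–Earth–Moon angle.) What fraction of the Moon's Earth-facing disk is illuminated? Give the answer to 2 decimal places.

0.59

Elongation θ = 360° × 21.3/29.530 ≈ 259.7°.
cos 259.7° = (-0.179), so f = (1 − (-0.179))/2 = 0.590.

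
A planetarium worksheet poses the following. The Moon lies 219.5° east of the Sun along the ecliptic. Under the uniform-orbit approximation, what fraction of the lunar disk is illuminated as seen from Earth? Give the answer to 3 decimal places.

Half-versine of 219.5°: (1 − (-0.772))/2 = 0.886.

0.886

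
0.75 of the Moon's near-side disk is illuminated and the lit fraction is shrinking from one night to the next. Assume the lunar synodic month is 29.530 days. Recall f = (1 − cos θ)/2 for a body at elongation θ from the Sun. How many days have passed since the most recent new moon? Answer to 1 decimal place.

cos θ = 1 − 2f = -0.500, giving a principal value of 120.0°.
Waning ⇒ past full, so θ = 360° − 120.0° = 240.0°.
Age = 29.530 × 240.0°/360° ≈ 19.69 days.

19.7 days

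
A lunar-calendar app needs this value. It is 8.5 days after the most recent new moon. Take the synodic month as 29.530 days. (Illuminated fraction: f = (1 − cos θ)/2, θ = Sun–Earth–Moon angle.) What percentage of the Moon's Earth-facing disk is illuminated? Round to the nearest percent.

The Moon has covered 8.5/29.530 of its cycle, so θ ≈ 360° × 8.5/29.530 = 103.6°.
Illuminated fraction = (1 − cos 103.6°)/2 = (1 − (-0.236))/2 ≈ 0.618, so 62%.

62%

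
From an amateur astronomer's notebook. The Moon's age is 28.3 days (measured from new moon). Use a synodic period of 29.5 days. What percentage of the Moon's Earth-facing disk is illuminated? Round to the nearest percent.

Elongation θ = 360° × 28.3/29.5 ≈ 345.4°.
cos 345.4° = 0.968, so f = (1 − 0.968)/2 = 0.016, so 2%.

2%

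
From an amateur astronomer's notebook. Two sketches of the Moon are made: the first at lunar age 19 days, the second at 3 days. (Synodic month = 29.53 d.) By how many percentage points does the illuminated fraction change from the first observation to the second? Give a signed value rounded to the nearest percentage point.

First observation: θ = 360°·19/29.53 = 231.6°, so f = 0.810.
Second observation: θ = 36.6°, f = 0.098.
Δf = 0.098 − 0.810 = -0.712, i.e. -71 pp.

-71 pp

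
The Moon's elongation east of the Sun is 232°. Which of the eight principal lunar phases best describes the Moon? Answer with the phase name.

232° lies in the waning gibbous sector of the 8-phase cycle.

waning gibbous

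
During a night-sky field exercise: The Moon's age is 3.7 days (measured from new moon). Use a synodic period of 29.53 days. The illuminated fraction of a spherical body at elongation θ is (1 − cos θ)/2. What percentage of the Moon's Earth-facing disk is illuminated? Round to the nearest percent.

15%

The Moon has covered 3.7/29.53 of its cycle, so θ ≈ 360° × 3.7/29.53 = 45.1°.
Illuminated fraction = (1 − cos 45.1°)/2 = (1 − 0.706)/2 ≈ 0.147, so 15%.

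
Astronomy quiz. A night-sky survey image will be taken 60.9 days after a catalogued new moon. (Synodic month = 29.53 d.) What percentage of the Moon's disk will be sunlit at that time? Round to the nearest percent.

Reduce mod P: 60.9 − 2×29.53 = 1.84 d into the current lunation.
Elongation θ = 360° × 1.84/29.53 ≈ 22.4°.
With cos θ = 0.924, the lit fraction is (1 − 0.924)/2 ≈ 0.038, so 4%.

4%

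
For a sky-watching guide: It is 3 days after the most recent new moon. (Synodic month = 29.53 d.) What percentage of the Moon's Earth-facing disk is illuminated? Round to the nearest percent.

10%

Phase angle: θ = 360°·(3 d)/(29.53 d) = 36.6°.
Illuminated fraction = (1 − cos 36.6°)/2 = (1 − 0.803)/2 ≈ 0.098, so 10%.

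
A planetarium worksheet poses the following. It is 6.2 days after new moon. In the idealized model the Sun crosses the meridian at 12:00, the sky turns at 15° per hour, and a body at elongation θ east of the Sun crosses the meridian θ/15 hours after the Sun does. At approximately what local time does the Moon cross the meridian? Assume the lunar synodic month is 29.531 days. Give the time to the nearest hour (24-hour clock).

17:00

The Moon has covered 6.2/29.531 of its cycle, so θ ≈ 360° × 6.2/29.531 = 75.6°.
At 15° of sky rotation per hour, 75.6° corresponds to a 5.04 h lag.
12:00 + 5.04 h ≈ 17:02 → 17:00 to the nearest hour.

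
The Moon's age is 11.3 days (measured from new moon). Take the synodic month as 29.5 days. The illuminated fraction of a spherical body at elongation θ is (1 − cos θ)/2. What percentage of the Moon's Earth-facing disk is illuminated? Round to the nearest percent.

87%

The Moon has covered 11.3/29.5 of its cycle, so θ ≈ 360° × 11.3/29.5 = 137.9°.
With cos θ = (-0.742), the lit fraction is (1 − (-0.742))/2 ≈ 0.871, so 87%.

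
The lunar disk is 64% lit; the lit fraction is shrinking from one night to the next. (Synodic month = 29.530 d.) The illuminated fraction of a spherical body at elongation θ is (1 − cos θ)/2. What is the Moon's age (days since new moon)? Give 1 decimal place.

20.8 days

cos θ = 1 − 2f = -0.280, giving a principal value of 106.3°.
Since the Moon is past full (waning), take the reflex angle: θ = 360° − 106.3° = 253.7°.
That fraction of the synodic month is 253.7/360 × 29.530 d ≈ 20.81 d.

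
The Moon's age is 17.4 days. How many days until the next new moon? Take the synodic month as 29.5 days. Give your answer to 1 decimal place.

One full lunation from the last new moon is 29.5 d; remaining = 29.5 − 17.4 = 12.100 d.

12.1 days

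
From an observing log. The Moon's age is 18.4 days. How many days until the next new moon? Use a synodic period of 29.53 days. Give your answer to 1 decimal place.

11.1 days

The next new moon completes the synodic month: 29.53 − 18.4 = 11.130 days.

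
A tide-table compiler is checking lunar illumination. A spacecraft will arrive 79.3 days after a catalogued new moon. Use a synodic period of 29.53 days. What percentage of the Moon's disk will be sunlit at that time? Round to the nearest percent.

70%

79.3 d spans 2 complete synodic months (2 × 29.53 = 59.06 d) plus 20.24 d.
Elongation θ = 360° × 20.24/29.53 ≈ 246.7°.
cos 246.7° = (-0.395), so f = (1 − (-0.395))/2 = 0.697, so 70%.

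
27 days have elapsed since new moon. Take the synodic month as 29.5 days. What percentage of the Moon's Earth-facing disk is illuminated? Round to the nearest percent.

Phase angle: θ = 360°·(27 d)/(29.5 d) = 329.5°.
cos 329.5° = 0.862, so f = (1 − 0.862)/2 = 0.069, so 7%.

7%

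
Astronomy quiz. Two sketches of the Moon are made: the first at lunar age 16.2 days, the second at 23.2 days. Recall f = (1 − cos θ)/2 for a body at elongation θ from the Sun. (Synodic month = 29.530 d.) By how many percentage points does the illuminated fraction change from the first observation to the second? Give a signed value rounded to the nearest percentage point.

θ₁ = 360° × 16.2/29.530 = 197.5°, f₁ = (1 − cos θ₁)/2 = 0.977.
θ₂ = 360° × 23.2/29.530 = 282.8°, f₂ = (1 − cos θ₂)/2 = 0.389.
Change = f₂ − f₁ = -0.588 → -59 percentage points.

-59 pp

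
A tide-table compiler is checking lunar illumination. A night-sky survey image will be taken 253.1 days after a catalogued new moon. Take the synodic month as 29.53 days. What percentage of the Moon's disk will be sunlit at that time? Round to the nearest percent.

95%

253.1/29.53 = 8.571 lunations, so 8 complete cycles and 16.86 d into the next.
Elongation θ = 360° × 16.86/29.53 ≈ 205.5°.
cos 205.5° = (-0.902), so f = (1 − (-0.902))/2 = 0.951, so 95%.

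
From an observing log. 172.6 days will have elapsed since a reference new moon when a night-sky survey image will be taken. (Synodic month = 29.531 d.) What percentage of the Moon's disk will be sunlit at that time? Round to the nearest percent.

22%

Reduce mod P: 172.6 − 5×29.531 = 24.94 d into the current lunation.
Phase angle: θ = 360°·(24.94 d)/(29.531 d) = 304.1°.
cos 304.1° = 0.561, so f = (1 − 0.561)/2 = 0.220, so 22%.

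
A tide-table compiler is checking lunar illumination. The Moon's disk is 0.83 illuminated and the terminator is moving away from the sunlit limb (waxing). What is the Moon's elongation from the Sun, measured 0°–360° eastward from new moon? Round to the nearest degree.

131°

Invert f = (1 − cos θ)/2 to get cos θ = 1 − 2(0.83) = -0.660, hence θ₀ = arccos -0.660 = 131.3°.
Waxing ⇒ before full, so θ = 131.3°.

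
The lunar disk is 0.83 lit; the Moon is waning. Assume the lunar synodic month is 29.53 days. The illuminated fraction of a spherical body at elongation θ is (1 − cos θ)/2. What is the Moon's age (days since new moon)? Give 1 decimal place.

18.8 days

Invert f = (1 − cos θ)/2 to get cos θ = 1 − 2(0.83) = -0.660, hence θ₀ = arccos -0.660 = 131.3°.
Waning ⇒ past full, so θ = 360° − 131.3° = 228.7°.
At 360°/29.53 d per day, 228.7° corresponds to 18.76 days.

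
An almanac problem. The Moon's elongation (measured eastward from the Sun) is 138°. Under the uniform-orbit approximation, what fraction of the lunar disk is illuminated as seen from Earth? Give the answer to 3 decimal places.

Half-versine of 138°: (1 − (-0.743))/2 = 0.872.

0.872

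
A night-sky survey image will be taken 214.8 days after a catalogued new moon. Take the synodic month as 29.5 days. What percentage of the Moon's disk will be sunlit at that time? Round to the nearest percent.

60%

Reduce mod P: 214.8 − 7×29.5 = 8.30 d into the current lunation.
Phase angle: θ = 360°·(8.30 d)/(29.5 d) = 101.3°.
With cos θ = (-0.196), the lit fraction is (1 − (-0.196))/2 ≈ 0.598, so 60%.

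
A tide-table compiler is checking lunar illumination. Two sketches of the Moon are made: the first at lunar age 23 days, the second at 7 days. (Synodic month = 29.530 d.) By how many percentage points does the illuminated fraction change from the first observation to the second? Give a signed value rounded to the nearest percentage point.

+5 percentage points

First observation: θ = 360°·23/29.530 = 280.4°, so f = 0.410.
Second observation: θ = 85.3°, f = 0.459.
Δf = 0.459 − 0.410 = +0.050, i.e. +5 pp.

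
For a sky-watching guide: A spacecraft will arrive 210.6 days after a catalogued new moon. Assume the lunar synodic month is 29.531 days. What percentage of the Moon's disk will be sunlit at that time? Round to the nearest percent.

16%

210.6 d spans 7 complete synodic months (7 × 29.531 = 206.72 d) plus 3.88 d.
Elongation θ = 360° × 3.88/29.531 ≈ 47.3°.
cos 47.3° = 0.678, so f = (1 − 0.678)/2 = 0.161, so 16%.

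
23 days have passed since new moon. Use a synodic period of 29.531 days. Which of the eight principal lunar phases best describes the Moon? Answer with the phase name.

last quarter

At 23/29.531 of the cycle, θ ≈ 280° — the last quarter range.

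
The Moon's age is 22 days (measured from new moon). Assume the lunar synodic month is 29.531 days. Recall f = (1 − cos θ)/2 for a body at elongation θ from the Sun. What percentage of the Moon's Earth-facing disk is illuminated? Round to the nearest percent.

Elongation θ = 360° × 22/29.531 ≈ 268.2°.
cos 268.2° = (-0.032), so f = (1 − (-0.032))/2 = 0.516, so 52%.

52%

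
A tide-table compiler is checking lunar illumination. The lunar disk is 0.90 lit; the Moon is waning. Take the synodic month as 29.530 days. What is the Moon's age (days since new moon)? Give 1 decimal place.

17.8 days

From f = (1 − cos θ)/2: cos θ = 1 − 2×0.90 = -0.800; arccos → 143.1°.
A waning Moon lies in 180°–360°, so θ = 360° − 143.1° = 216.9°.
At 360°/29.530 d per day, 216.9° corresponds to 17.79 days.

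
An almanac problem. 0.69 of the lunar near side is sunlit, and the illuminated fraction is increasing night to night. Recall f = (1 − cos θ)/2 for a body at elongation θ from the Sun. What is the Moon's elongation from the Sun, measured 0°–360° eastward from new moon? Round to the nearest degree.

cos θ = 1 − 2f = -0.380, giving a principal value of 112.3°.
Waxing ⇒ before full, so θ = 112.3°.

112°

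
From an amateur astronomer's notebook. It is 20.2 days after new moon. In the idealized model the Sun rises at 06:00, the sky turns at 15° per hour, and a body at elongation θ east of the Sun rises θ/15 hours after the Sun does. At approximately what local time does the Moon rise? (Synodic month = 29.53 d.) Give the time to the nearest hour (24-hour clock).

The Moon has covered 20.2/29.53 of its cycle, so θ ≈ 360° × 20.2/29.53 = 246.3°.
Delay after the Sun = 246.3° / (15°/h) ≈ 16.42 h.
06:00 + 16.42 h ≈ 22:25 → 22:00 to the nearest hour.

22:00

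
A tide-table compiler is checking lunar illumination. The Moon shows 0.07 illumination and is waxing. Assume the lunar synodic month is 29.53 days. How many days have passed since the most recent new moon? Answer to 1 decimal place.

2.5 days

cos θ = 1 − 2f = 0.860, giving a principal value of 30.7°.
Before full moon the principal value applies: θ = 30.7°.
That fraction of the synodic month is 30.7/360 × 29.53 d ≈ 2.52 d.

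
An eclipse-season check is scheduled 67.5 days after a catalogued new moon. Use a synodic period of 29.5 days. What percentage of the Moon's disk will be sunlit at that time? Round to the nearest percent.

Reduce mod P: 67.5 − 2×29.5 = 8.50 d into the current lunation.
Phase angle: θ = 360°·(8.50 d)/(29.5 d) = 103.7°.
cos 103.7° = (-0.237), so f = (1 − (-0.237))/2 = 0.619, so 62%.

62%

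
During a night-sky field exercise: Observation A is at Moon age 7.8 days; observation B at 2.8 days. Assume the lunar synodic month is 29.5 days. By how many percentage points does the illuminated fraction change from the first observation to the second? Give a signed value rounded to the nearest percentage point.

First observation: θ = 360°·7.8/29.5 = 95.2°, so f = 0.545.
Second observation: θ = 34.2°, f = 0.086.
Δf = 0.086 − 0.545 = -0.459, i.e. -46 pp.

-46 percentage points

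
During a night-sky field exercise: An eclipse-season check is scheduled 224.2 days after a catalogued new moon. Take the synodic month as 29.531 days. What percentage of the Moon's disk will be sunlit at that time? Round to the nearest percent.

92%

224.2/29.531 = 7.592 lunations, so 7 complete cycles and 17.48 d into the next.
Elongation θ = 360° × 17.48/29.531 ≈ 213.1°.
With cos θ = (-0.837), the lit fraction is (1 − (-0.837))/2 ≈ 0.919, so 92%.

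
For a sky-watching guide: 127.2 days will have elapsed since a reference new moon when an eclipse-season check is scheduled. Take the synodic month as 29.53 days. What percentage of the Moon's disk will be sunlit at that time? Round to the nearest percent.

Reduce mod P: 127.2 − 4×29.53 = 9.08 d into the current lunation.
The Moon has covered 9.08/29.53 of its cycle, so θ ≈ 360° × 9.08/29.53 = 110.7°.
cos 110.7° = (-0.353), so f = (1 − (-0.353))/2 = 0.677, so 68%.

68%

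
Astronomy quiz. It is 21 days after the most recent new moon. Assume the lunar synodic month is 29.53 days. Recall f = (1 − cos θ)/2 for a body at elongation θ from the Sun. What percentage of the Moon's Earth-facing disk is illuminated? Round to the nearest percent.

Phase angle: θ = 360°·(21 d)/(29.53 d) = 256.0°.
cos 256.0° = (-0.242), so f = (1 − (-0.242))/2 = 0.621, so 62%.

62%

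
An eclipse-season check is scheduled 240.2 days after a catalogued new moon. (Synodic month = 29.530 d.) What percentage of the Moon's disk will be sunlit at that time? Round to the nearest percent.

240.2 d spans 8 complete synodic months (8 × 29.530 = 236.24 d) plus 3.96 d.
Phase angle: θ = 360°·(3.96 d)/(29.530 d) = 48.3°.
Illuminated fraction = (1 − cos 48.3°)/2 = (1 − 0.666)/2 ≈ 0.167, so 17%.

17%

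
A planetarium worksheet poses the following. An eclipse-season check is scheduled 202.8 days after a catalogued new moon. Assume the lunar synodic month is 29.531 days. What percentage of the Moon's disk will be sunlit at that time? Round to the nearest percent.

16%

202.8 d spans 6 complete synodic months (6 × 29.531 = 177.19 d) plus 25.61 d.
Elongation θ = 360° × 25.61/29.531 ≈ 312.2°.
Illuminated fraction = (1 − cos 312.2°)/2 = (1 − 0.672)/2 ≈ 0.164, so 16%.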